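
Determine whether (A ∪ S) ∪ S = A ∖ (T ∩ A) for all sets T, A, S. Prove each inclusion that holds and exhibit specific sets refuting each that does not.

Forward inclusion. This inclusion fails. Take T = {1}, A = {1}, S = ∅; then 1 ∈ (A ∪ S) ∪ S but 1 ∉ A ∖ (T ∩ A).

Reverse inclusion. Let x ∈ A ∖ (T ∩ A). Then either x ∈ A and x ∉ T, S; or x ∈ A ∩ S and x ∉ T. In each case x ∈ (A ∪ S) ∪ S, so A ∖ (T ∩ A) ⊆ (A ∪ S) ∪ S.

Only the reverse inclusion holds.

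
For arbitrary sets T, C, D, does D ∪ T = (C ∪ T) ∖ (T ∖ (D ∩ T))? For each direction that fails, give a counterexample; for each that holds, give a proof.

Forward inclusion. This inclusion fails. Take T = {1}, C = ∅, D = ∅; then 1 ∈ D ∪ T but 1 ∉ (C ∪ T) ∖ (T ∖ (D ∩ T)).

Reverse inclusion. This inclusion fails. Take T = ∅, C = {1}, D = ∅; then 1 ∈ (C ∪ T) ∖ (T ∖ (D ∩ T)) but 1 ∉ D ∪ T.

Neither inclusion holds.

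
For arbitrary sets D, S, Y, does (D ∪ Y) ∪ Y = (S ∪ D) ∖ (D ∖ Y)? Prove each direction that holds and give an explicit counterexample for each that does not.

Neither inclusion holds.

(⟹) This inclusion fails. Take D = {1}, S = ∅, Y = ∅; then 1 ∈ (D ∪ Y) ∪ Y but 1 ∉ (S ∪ D) ∖ (D ∖ Y).

(⟸) This inclusion fails. Take D = ∅, S = {1}, Y = ∅; then 1 ∈ (S ∪ D) ∖ (D ∖ Y) but 1 ∉ (D ∪ Y) ∪ Y.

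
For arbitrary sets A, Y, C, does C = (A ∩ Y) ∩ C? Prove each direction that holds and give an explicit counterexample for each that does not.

(⊆) fails; (⊇) holds.

(⊆) This inclusion fails. Take A = ∅, Y = ∅, C = {1}; then 1 ∈ C but 1 ∉ (A ∩ Y) ∩ C.

(⊇) Let x ∈ (A ∩ Y) ∩ C. Then x ∈ A ∩ Y ∩ C, from which x ∈ C.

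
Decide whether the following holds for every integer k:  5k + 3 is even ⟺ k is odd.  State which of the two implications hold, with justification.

Equivalent; both directions hold.

(⇒) Suppose 5k + 3 is even. Since 5 is odd, 5k and k have the same parity, so 5k + 3 ≡ k + 3 (mod 2). As 3 is odd, 5k + 3 is even exactly when k is odd. Thus k is odd.

(⇐) Conversely, suppose k is odd; write k = 2j + 1. Then 5k + 3 = 5·(2j + 1) + 3 = 2·5j + 8, which is even.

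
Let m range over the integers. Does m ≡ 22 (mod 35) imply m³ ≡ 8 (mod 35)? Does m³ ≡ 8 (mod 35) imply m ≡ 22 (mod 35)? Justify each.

(→) Suppose m ≡ 22 (mod 35). Write m = 35j + 22. Then (35j + 22)³ = 42875j³ + 80850j² + 50820j + 10648 = 35(1225j³ + 2310j² + 1452j + 304) + 8, so m³ ≡ 8 (mod 35).

(←) This fails: take m = 2. Then 2³ = 8 ≡ 8 (mod 35), yet 2 ≡ 2 (mod 35), not 22.

Not equivalent: only (⇒) holds.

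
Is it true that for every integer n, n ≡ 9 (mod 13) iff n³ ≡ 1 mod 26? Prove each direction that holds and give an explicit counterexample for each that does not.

Neither direction holds.

(→) This fails: take n = 22. Then 22 ≡ 9 (mod 13), but 22³ = 10648 ≡ 14 (mod 26), not 1.

(←) This fails: take n = 1. Then 1³ = 1 ≡ 1 (mod 26), yet 1 ≡ 1 (mod 13), not 9.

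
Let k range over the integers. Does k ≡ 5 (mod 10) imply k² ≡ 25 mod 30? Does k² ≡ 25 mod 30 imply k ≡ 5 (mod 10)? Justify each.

Only the converse holds.

(→) This fails: take k = 15. Then 15 ≡ 5 (mod 10), but 15² = 225 ≡ 15 (mod 30), not 25.

(←) Conversely, the residues r modulo 30 with r² ≡ 25 (mod 30) are exactly {5, 25}, and each is ≡ 5 (mod 10).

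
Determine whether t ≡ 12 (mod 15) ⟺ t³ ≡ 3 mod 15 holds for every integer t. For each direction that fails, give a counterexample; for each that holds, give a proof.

Both directions hold.

(→) Suppose t ≡ 12 (mod 15). Write t = 15j + 12. Then (15j + 12)³ = 3375j³ + 8100j² + 6480j + 1728 = 15(225j³ + 540j² + 432j + 115) + 3, so t³ ≡ 3 (mod 15).

(←) Conversely, suppose t³ ≡ 3 (mod 15). The only residue r in {0, …, 14} with r³ ≡ 3 (mod 15) is r = 12, so t ≡ 12 (mod 15).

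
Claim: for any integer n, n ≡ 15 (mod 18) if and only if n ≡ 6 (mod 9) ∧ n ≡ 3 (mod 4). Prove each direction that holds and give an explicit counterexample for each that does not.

[⇒] This fails: n = 33 gives 33 ≡ 15 (mod 18) but 33 ≡ 1 (mod 4), so the conjunction on the right does not hold.

[⇐] Conversely, if n ≡ 6 (mod 9) and n ≡ 3 (mod 4), then by the Chinese remainder theorem n ≡ 15 (mod 36). Since 15 ≡ 15 (mod 18) and 18 ∣ 36, we get n ≡ 15 (mod 18).

(⇒) fails; (⇐) holds.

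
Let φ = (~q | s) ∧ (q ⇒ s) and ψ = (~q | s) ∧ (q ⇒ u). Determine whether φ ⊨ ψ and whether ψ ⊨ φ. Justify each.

[⇒] This fails. Under q = T, s = T, u = F, the left side is true but the right side is false.

[⇐] Assume the antecedent. If q is true, the antecedent forces (q = T, s = T, u = T), and (~q | s) ∧ (q ⇒ s) holds there. If q is false, (~q | s) ∧ (q ⇒ s) reduces to true regardless of the other variables. Either way (~q | s) ∧ (q ⇒ s) holds.

Only the reverse direction holds.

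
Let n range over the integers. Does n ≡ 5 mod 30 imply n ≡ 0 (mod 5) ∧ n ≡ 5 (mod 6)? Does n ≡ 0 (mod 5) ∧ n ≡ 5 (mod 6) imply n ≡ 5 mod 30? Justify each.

The biconditional holds.

(→) Suppose n ≡ 5 (mod 30); write n = 30j + 5. Since 5 ∣ 30, reducing mod 5 gives n ≡ 5 ≡ 0 (mod 5); since 6 ∣ 30, reducing mod 6 gives n ≡ 5 (mod 6).

(←) Conversely, if n ≡ 0 (mod 5) and n ≡ 5 (mod 6), then by the Chinese remainder theorem n ≡ 5 (mod 30). This is exactly n ≡ 5 (mod 30).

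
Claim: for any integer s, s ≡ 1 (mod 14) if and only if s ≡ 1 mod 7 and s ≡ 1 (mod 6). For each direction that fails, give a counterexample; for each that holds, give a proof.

(→) This fails: s = 29 gives 29 ≡ 1 (mod 14) but 29 ≡ 5 (mod 6), so the conjunction on the right does not hold.

(←) Conversely, if s ≡ 1 (mod 7) and s ≡ 1 (mod 6), then by the Chinese remainder theorem s ≡ 1 (mod 42). Since 1 ≡ 1 (mod 14) and 14 ∣ 42, we get s ≡ 1 (mod 14).

Only the reverse direction holds.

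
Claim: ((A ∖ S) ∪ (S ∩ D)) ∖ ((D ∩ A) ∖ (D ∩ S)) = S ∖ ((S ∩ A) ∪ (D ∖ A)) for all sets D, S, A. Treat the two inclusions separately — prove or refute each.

(⊆) This inclusion fails. Take D = {1}, S = {1}, A = ∅; then 1 ∈ ((A ∖ S) ∪ (S ∩ D)) ∖ ((D ∩ A) ∖ (D ∩ S)) but 1 ∉ S ∖ ((S ∩ A) ∪ (D ∖ A)).

(⊇) This inclusion fails. Take D = ∅, S = {1}, A = ∅; then 1 ∈ S ∖ ((S ∩ A) ∪ (D ∖ A)) but 1 ∉ ((A ∖ S) ∪ (S ∩ D)) ∖ ((D ∩ A) ∖ (D ∩ S)).

Neither inclusion holds.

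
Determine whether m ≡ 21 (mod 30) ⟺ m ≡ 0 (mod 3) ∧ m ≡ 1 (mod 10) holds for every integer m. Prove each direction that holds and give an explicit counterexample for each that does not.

(⟹) Suppose m ≡ 21 (mod 30); write m = 30j + 21. Since 3 ∣ 30, reducing mod 3 gives m ≡ 21 ≡ 0 (mod 3); since 10 ∣ 30, reducing mod 10 gives m ≡ 21 ≡ 1 (mod 10).

(⟸) Conversely, if m ≡ 0 (mod 3) and m ≡ 1 (mod 10), then by the Chinese remainder theorem m ≡ 21 (mod 30). This is exactly m ≡ 21 (mod 30).

Equivalent; both directions hold.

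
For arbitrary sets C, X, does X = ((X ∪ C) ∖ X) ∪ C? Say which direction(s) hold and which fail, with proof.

Forward inclusion. This inclusion fails. Take C = ∅, X = {1}; then 1 ∈ X but 1 ∉ ((X ∪ C) ∖ X) ∪ C.

Reverse inclusion. This inclusion fails. Take C = {1}, X = ∅; then 1 ∈ ((X ∪ C) ∖ X) ∪ C but 1 ∉ X.

Both inclusions fail.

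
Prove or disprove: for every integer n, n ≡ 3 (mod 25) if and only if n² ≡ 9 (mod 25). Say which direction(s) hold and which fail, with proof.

(→) Suppose n ≡ 3 (mod 25). Write n = 25j + 3. Then (25j + 3)² = 625j² + 150j + 9 = 25(25j² + 6j) + 9, so n² ≡ 9 (mod 25).

(←) This fails: take n = 22. Then 22² = 484 ≡ 9 (mod 25), yet 22 ≡ 22 (mod 25), not 3.

Only the forward direction holds.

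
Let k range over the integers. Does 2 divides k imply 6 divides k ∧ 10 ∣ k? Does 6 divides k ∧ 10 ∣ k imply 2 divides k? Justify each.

(⟹) This fails: take k = 2. Certainly 2 ∣ 2, but 6 ∤ 2.

(⟸) Suppose 6 ∣ k and 10 ∣ k. Any common multiple of 6 and 10 is a multiple of their lcm; here lcm(6, 10) = 6·10/gcd(6, 10) = 60/2 = 30, so 30 ∣ k. Since 2 ∣ 30, it follows that 2 ∣ k.

Only the converse holds.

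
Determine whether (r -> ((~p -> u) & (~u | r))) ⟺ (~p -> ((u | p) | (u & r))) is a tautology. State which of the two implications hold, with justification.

[⇐] Assume the antecedent. If u is true, r -> ((~p -> u) & (~u | r)) reduces to true regardless of the other variables. If u is false, the antecedent forces (u = F, r = F, p = T) or (u = F, r = T, p = T), and r -> ((~p -> u) & (~u | r)) holds there. Either way r -> ((~p -> u) & (~u | r)) holds.

[⇒] This fails. Under u = F, r = F, p = F, the left side is true but the right side is false.

(⇒) fails; (⇐) holds.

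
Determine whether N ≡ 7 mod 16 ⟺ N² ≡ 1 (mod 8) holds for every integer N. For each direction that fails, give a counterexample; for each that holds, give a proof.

Not equivalent: only (⇒) holds.

(→) Suppose N ≡ 7 (mod 16). Then N² ≡ 7² = 49 (mod 16), and since 8 ∣ 16, also N² ≡ 1 (mod 8).

(←) This fails: take N = 1. Then 1² = 1 ≡ 1 (mod 8), yet 1 ≡ 1 (mod 16), not 7.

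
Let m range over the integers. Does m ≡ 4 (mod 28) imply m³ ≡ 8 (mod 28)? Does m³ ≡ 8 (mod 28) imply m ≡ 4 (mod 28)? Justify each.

(⟹) Suppose m ≡ 4 (mod 28). Write m = 28j + 4. Then (28j + 4)³ = 21952j³ + 9408j² + 1344j + 64 = 28(784j³ + 336j² + 48j + 2) + 8, so m³ ≡ 8 (mod 28).

(⟸) This fails: take m = 2. Then 2³ = 8 ≡ 8 (mod 28), yet 2 ≡ 2 (mod 28), not 4.

The forward direction holds; the converse fails.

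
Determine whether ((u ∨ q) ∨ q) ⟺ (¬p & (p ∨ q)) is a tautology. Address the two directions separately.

(⇒) fails; (⇐) holds.

(⟸) Assume the antecedent. If p is true, the antecedent cannot hold. If p is false, the antecedent forces (p = F, q = T, u = F) or (p = F, q = T, u = T), and (u ∨ q) ∨ q holds there. Either way (u ∨ q) ∨ q holds.

(⟹) This fails. Under p = T, q = T, u = F, the left side is true but the right side is false.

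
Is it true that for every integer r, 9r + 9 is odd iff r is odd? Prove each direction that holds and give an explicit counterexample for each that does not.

[⇒] This fails: r = 2 gives 9r + 9 = 27, which is odd, but 2 is even, not odd.

[⇐] This also fails: r = 7 is odd, but 9r + 9 = 72 is even, not odd.

Both directions fail.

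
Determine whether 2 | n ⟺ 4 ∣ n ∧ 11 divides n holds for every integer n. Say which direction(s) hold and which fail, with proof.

Forward direction. This fails: take n = 2. Certainly 2 ∣ 2, but 4 ∤ 2.

Converse. Suppose 4 ∣ n and 11 ∣ n. Any common multiple of 4 and 11 is a multiple of their lcm; here gcd(4, 11) = 1, so lcm(4, 11) = 4·11 = 44, so 44 ∣ n. Since 2 ∣ 44, it follows that 2 ∣ n.

Only the converse holds.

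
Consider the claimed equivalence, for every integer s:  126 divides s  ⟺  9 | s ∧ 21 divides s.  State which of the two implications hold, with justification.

The forward direction holds; the converse fails.

[⇐] This fails: take s = 63. Both 9 ∣ 63 and 21 ∣ 63, yet 63 is not a multiple of 126 (since 63 = 0·126 + 63), so 126 ∤ 63.

[⇒] If 126 ∣ s, write s = 126q. Since 126 = 14·9, s = 9·(14q), so 9 ∣ s; and since 126 = 6·21, s = 21·(6q), so 21 ∣ s.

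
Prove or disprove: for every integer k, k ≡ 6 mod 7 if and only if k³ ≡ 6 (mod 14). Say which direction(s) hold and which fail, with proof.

(⇒) This fails: take k = 13. Then 13 ≡ 6 (mod 7), but 13³ = 2197 ≡ 13 (mod 14), not 6.

(⇐) This fails: take k = 10. Then 10³ = 1000 ≡ 6 (mod 14), yet 10 ≡ 3 (mod 7), not 6.

Neither implication holds.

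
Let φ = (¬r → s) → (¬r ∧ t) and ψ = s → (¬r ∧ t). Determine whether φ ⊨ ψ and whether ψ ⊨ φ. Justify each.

(⇒) holds; (⇐) fails.

[⇒] Assume the antecedent. If s is true, the antecedent forces (r = F, s = T, t = T), and s → (¬r ∧ t) holds there. If s is false, s → (¬r ∧ t) reduces to true regardless of the other variables. Either way s → (¬r ∧ t) holds.

[⇐] This fails. Under r = T, s = F, t = F, the left side is false but the right side is true.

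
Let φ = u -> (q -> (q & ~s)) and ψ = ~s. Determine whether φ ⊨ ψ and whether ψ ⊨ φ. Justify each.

[⇒] This fails. Under s = T, q = F, u = F, the left side is true but the right side is false.

[⇐] Assume the antecedent. If s is true, the antecedent cannot hold. If s is false, u -> (q -> (q & ~s)) reduces to true regardless of the other variables. Either way u -> (q -> (q & ~s)) holds.

Not equivalent: only (⇐) holds.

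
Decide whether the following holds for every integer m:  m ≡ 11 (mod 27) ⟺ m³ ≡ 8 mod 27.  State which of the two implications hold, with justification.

[⇐] This fails: take m = 2. Then 2³ = 8 ≡ 8 (mod 27), yet 2 ≡ 2 (mod 27), not 11.

[⇒] Suppose m ≡ 11 (mod 27). Write m = 27j + 11. Then (27j + 11)³ = 19683j³ + 24057j² + 9801j + 1331 = 27(729j³ + 891j² + 363j + 49) + 8, so m³ ≡ 8 (mod 27).

The forward direction holds; the converse fails.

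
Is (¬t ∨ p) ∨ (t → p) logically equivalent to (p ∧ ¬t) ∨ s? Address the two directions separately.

Neither implication holds.

(⇒) This fails. Under t = F, p = F, s = F, the left side is true but the right side is false.

(⇐) This fails. Under t = T, p = F, s = T, the left side is false but the right side is true.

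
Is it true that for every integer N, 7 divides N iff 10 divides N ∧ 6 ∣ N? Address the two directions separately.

Both directions fail.

(⟹) This fails: take N = 7. Certainly 7 ∣ 7, but 10 ∤ 7.

(⟸) This fails: take N = 30. Both 10 ∣ 30 and 6 ∣ 30, yet 30 is not a multiple of 7 (since 30 = 4·7 + 2), so 7 ∤ 30.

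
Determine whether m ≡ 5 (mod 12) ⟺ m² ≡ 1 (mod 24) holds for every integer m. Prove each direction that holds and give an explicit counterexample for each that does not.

Only the forward implication holds.

(→) Suppose m ≡ 5 (mod 12). Working modulo 24, m ∈ {5, 17}; for each such r, r² ≡ 1 (mod 24).

(←) This fails: take m = 1. Then 1² = 1 ≡ 1 (mod 24), yet 1 ≡ 1 (mod 12), not 5.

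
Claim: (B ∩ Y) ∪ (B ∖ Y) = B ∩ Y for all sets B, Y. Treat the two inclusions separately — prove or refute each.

The sets are not equal: only the reverse inclusion holds.

(⟹) This inclusion fails. Take B = {1}, Y = ∅; then 1 ∈ (B ∩ Y) ∪ (B ∖ Y) but 1 ∉ B ∩ Y.

(⟸) Let x ∈ B ∩ Y. Then x ∈ B ∩ Y, from which x ∈ (B ∩ Y) ∪ (B ∖ Y).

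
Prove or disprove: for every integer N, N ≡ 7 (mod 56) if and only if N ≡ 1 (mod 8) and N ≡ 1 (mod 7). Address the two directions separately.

[⇒] This fails: N = 7 gives 7 ≡ 7 (mod 56) but 7 ≡ 7 (mod 8), so the conjunction on the right does not hold.

[⇐] This fails: N = 1 satisfies both congruences on the right (1 ≡ 1 mod 8 and 1 ≡ 1 mod 7) yet 1 ≡ 1 (mod 56), not 7.

Neither direction holds.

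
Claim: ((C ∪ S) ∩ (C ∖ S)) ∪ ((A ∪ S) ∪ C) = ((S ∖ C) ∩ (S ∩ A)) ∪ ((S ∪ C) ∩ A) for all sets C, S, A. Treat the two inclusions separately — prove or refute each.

The sets are not equal: only the reverse inclusion holds.

(⊇) Let x ∈ ((S ∖ C) ∩ (S ∩ A)) ∪ ((S ∪ C) ∩ A). Then either x ∈ C ∩ A and x ∉ S; or x ∈ S ∩ A and x ∉ C; or x ∈ C ∩ S ∩ A. In each case x ∈ ((C ∪ S) ∩ (C ∖ S)) ∪ ((A ∪ S) ∪ C), so ((S ∖ C) ∩ (S ∩ A)) ∪ ((S ∪ C) ∩ A) ⊆ ((C ∪ S) ∩ (C ∖ S)) ∪ ((A ∪ S) ∪ C).

(⊆) This inclusion fails. Take C = {1}, S = ∅, A = ∅; then 1 ∈ ((C ∪ S) ∩ (C ∖ S)) ∪ ((A ∪ S) ∪ C) but 1 ∉ ((S ∖ C) ∩ (S ∩ A)) ∪ ((S ∪ C) ∩ A).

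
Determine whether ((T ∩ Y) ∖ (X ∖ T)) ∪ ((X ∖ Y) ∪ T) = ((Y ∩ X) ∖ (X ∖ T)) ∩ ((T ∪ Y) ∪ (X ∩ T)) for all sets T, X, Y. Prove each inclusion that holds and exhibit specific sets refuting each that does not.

(⟹) This inclusion fails. Take T = {1}, X = ∅, Y = ∅; then 1 ∈ ((T ∩ Y) ∖ (X ∖ T)) ∪ ((X ∖ Y) ∪ T) but 1 ∉ ((Y ∩ X) ∖ (X ∖ T)) ∩ ((T ∪ Y) ∪ (X ∩ T)).

(⟸) Let x ∈ ((Y ∩ X) ∖ (X ∖ T)) ∩ ((T ∪ Y) ∪ (X ∩ T)). Then x ∈ T ∩ X ∩ Y, from which x ∈ ((T ∩ Y) ∖ (X ∖ T)) ∪ ((X ∖ Y) ∪ T).

(⊆) fails; (⊇) holds.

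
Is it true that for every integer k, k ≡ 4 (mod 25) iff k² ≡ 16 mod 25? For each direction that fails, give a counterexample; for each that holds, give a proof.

(⇒) holds; (⇐) fails.

(←) This fails: take k = 21. Then 21² = 441 ≡ 16 (mod 25), yet 21 ≡ 21 (mod 25), not 4.

(→) Suppose k ≡ 4 (mod 25). Write k = 25j + 4. Then (25j + 4)² = 625j² + 200j + 16 = 25(25j² + 8j) + 16, so k² ≡ 16 (mod 25).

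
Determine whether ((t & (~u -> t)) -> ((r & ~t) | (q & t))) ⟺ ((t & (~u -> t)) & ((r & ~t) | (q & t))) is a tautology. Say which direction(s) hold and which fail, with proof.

[⇐] Assume the antecedent. If u is true, the antecedent forces (u = T, q = T, r = F, t = T) or (u = T, q = T, r = T, t = T), and the consequent holds there. If u is false, the antecedent forces (u = F, q = T, r = F, t = T) or (u = F, q = T, r = T, t = T), and the consequent holds there. Either way the consequent holds.

[⇒] This fails. Under u = F, q = F, r = F, t = F, the left side is true but the right side is false.

Only the reverse direction holds.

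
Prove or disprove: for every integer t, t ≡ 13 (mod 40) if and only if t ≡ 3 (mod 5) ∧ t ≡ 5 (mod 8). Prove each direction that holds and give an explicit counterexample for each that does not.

Forward direction. Suppose t ≡ 13 (mod 40); write t = 40j + 13. Since 5 ∣ 40, reducing mod 5 gives t ≡ 13 ≡ 3 (mod 5); since 8 ∣ 40, reducing mod 8 gives t ≡ 13 ≡ 5 (mod 8).

Converse. If t ≡ 3 (mod 5) and t ≡ 5 (mod 8), then by the Chinese remainder theorem t ≡ 13 (mod 40). This is exactly t ≡ 13 (mod 40).

Both directions hold.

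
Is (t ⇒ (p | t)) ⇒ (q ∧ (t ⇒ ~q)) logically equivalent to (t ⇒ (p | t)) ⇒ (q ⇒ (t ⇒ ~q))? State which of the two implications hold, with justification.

(⇒) holds; (⇐) fails.

Forward direction. Assume the antecedent. If q is true, the antecedent forces (q = T, t = F, p = F) or (q = T, t = F, p = T), and (t ⇒ (p | t)) ⇒ (q ⇒ (t ⇒ ~q)) holds there. If q is false, the antecedent cannot hold. Either way (t ⇒ (p | t)) ⇒ (q ⇒ (t ⇒ ~q)) holds.

Converse. This fails. Under q = F, t = F, p = F, the left side is false but the right side is true.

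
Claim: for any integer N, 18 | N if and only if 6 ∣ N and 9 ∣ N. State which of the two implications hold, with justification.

(→) If 18 ∣ N, write N = 18q. Since 18 = 3·6, N = 6·(3q), so 6 ∣ N; and since 18 = 2·9, N = 9·(2q), so 9 ∣ N.

(←) Suppose 6 ∣ N and 9 ∣ N. Any common multiple of 6 and 9 is a multiple of their lcm; here lcm(6, 9) = 6·9/gcd(6, 9) = 54/3 = 18, so 18 ∣ N.

The biconditional holds.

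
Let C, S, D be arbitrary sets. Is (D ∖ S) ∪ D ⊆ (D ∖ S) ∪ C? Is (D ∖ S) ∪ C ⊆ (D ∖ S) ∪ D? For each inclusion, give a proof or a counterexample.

(⟹) This inclusion fails. Take C = ∅, S = {1}, D = {1}; then 1 ∈ (D ∖ S) ∪ D but 1 ∉ (D ∖ S) ∪ C.

(⟸) This inclusion fails. Take C = {1}, S = ∅, D = ∅; then 1 ∈ (D ∖ S) ∪ C but 1 ∉ (D ∖ S) ∪ D.

Neither inclusion holds.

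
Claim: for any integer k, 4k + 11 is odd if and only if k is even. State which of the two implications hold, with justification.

(⇒) fails; (⇐) holds.

[⇐] Suppose k is even. Since 4 is even, 4k is even for every k, so 4k + 11 has the same parity as 11, which is odd. Hence 4k + 11 is odd.

[⇒] This fails: take k = 1. Then 4k + 11 = 15, which is odd, yet k = 1 is odd, not even.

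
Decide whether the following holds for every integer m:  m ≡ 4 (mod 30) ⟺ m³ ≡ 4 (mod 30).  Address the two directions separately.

(→) Suppose m ≡ 4 (mod 30). Write m = 30j + 4. Then (30j + 4)³ = 27000j³ + 10800j² + 1440j + 64 = 30(900j³ + 360j² + 48j + 2) + 4, so m³ ≡ 4 (mod 30).

(←) Conversely, suppose m³ ≡ 4 (mod 30). The only residue r in {0, …, 29} with r³ ≡ 4 (mod 30) is r = 4, so m ≡ 4 (mod 30).

Both directions hold; the statement is true.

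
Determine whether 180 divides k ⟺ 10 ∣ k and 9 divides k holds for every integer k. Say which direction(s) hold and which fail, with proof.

Forward direction. If 180 ∣ k, write k = 180q. Since 180 = 18·10, k = 10·(18q), so 10 ∣ k; and since 180 = 20·9, k = 9·(20q), so 9 ∣ k.

Converse. This fails: take k = 90. Both 10 ∣ 90 and 9 ∣ 90, yet 90 is not a multiple of 180 (since 90 = 0·180 + 90), so 180 ∤ 90.

Only the forward implication holds.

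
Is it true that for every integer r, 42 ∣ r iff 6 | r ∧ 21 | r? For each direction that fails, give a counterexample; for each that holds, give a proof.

Both directions hold.

(⇒) If 42 ∣ r, write r = 42q. Since 42 = 7·6, r = 6·(7q), so 6 ∣ r; and since 42 = 2·21, r = 21·(2q), so 21 ∣ r.

(⇐) Suppose 6 ∣ r and 21 ∣ r. Any common multiple of 6 and 21 is a multiple of their lcm; here lcm(6, 21) = 6·21/gcd(6, 21) = 126/3 = 42, so 42 ∣ r.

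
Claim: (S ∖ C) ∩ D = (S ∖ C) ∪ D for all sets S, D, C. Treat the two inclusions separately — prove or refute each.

The sets are not equal: only the forward inclusion holds.

(⟹) Let x ∈ (S ∖ C) ∩ D. Then x ∈ S ∩ D and x ∉ C, from which x ∈ (S ∖ C) ∪ D.

(⟸) This inclusion fails. Take S = {1}, D = ∅, C = ∅; then 1 ∈ (S ∖ C) ∪ D but 1 ∉ (S ∖ C) ∩ D.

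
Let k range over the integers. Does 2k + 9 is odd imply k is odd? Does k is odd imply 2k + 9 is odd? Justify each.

Forward direction. This fails: take k = 2. Then 2k + 9 = 13, which is odd, yet k = 2 is even, not odd.

Converse. Suppose k is odd. Since 2 is even, 2k is even for every k, so 2k + 9 has the same parity as 9, which is odd. Hence 2k + 9 is odd.

The forward direction fails; the converse holds.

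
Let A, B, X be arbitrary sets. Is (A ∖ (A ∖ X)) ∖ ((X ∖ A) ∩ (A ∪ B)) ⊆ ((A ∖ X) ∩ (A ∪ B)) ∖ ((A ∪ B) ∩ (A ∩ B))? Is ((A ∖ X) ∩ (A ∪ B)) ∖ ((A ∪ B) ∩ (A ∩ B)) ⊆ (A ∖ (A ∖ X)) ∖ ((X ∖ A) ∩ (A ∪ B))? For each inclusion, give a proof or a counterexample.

(⊆) fails and (⊇) fails.

Forward inclusion. This inclusion fails. Take A = {1}, B = ∅, X = {1}; then 1 ∈ (A ∖ (A ∖ X)) ∖ ((X ∖ A) ∩ (A ∪ B)) but 1 ∉ ((A ∖ X) ∩ (A ∪ B)) ∖ ((A ∪ B) ∩ (A ∩ B)).

Reverse inclusion. This inclusion fails. Take A = {1}, B = ∅, X = ∅; then 1 ∈ ((A ∖ X) ∩ (A ∪ B)) ∖ ((A ∪ B) ∩ (A ∩ B)) but 1 ∉ (A ∖ (A ∖ X)) ∖ ((X ∖ A) ∩ (A ∪ B)).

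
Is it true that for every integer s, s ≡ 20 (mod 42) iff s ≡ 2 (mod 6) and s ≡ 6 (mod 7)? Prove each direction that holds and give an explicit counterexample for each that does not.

(⇐) If s ≡ 2 (mod 6) and s ≡ 6 (mod 7), then by the Chinese remainder theorem s ≡ 20 (mod 42). This is exactly s ≡ 20 (mod 42).

(⇒) Suppose s ≡ 20 (mod 42); write s = 42j + 20. Since 6 ∣ 42, reducing mod 6 gives s ≡ 20 ≡ 2 (mod 6); since 7 ∣ 42, reducing mod 7 gives s ≡ 20 ≡ 6 (mod 7).

Equivalent; both directions hold.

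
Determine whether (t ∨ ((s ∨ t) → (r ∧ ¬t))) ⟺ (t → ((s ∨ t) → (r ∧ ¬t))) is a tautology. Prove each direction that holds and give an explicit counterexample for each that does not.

Both directions fail.

Forward direction. This fails. Under s = F, r = F, t = T, the left side is true but the right side is false.

Converse. This fails. Under s = T, r = F, t = F, the left side is false but the right side is true.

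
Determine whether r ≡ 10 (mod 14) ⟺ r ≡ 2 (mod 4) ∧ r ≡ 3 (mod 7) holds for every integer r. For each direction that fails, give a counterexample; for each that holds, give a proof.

(⇒) This fails: r = 24 gives 24 ≡ 10 (mod 14) but 24 ≡ 0 (mod 4), so the conjunction on the right does not hold.

(⇐) Conversely, if r ≡ 2 (mod 4) and r ≡ 3 (mod 7), then by the Chinese remainder theorem r ≡ 10 (mod 28). Since 10 ≡ 10 (mod 14) and 14 ∣ 28, we get r ≡ 10 (mod 14).

Not equivalent: only (⇐) holds.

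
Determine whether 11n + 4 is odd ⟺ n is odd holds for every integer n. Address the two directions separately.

(⇒) Suppose 11n + 4 is odd. Since 11 is odd, 11n and n have the same parity, so 11n + 4 ≡ n + 4 (mod 2). As 4 is even, 11n + 4 is odd exactly when n is odd. Thus n is odd.

(⇐) Conversely, suppose n is odd; write n = 2j + 1. Then 11n + 4 = 11·(2j + 1) + 4 = 2·11j + 15, which is odd.

Both implications hold.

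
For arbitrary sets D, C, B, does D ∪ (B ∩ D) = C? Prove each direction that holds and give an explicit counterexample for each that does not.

(⊆) This inclusion fails. Take D = {1}, C = ∅, B = ∅; then 1 ∈ D ∪ (B ∩ D) but 1 ∉ C.

(⊇) This inclusion fails. Take D = ∅, C = {1}, B = ∅; then 1 ∈ C but 1 ∉ D ∪ (B ∩ D).

(⊆) fails and (⊇) fails.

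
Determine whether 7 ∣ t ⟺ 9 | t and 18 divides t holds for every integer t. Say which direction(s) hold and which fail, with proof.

Neither direction holds.

[⇒] This fails: take t = 7. Certainly 7 ∣ 7, but 9 ∤ 7.

[⇐] This fails: take t = 18. Both 9 ∣ 18 and 18 ∣ 18, yet 18 is not a multiple of 7 (since 18 = 2·7 + 4), so 7 ∤ 18.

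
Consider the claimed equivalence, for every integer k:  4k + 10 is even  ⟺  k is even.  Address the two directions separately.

Not equivalent: only (⇐) holds.

(→) This fails: take k = 7. Then 4k + 10 = 38, which is even, yet k = 7 is odd, not even.

(←) Suppose k is even. Since 4 is even, 4k is even for every k, so 4k + 10 has the same parity as 10, which is even. Hence 4k + 10 is even.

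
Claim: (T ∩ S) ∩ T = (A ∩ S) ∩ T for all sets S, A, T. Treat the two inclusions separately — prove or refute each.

(⊆) fails; (⊇) holds.

(⊇) Let x ∈ (A ∩ S) ∩ T. Then x ∈ S ∩ A ∩ T, from which x ∈ (T ∩ S) ∩ T.

(⊆) This inclusion fails. Take S = {1}, A = ∅, T = {1}; then 1 ∈ (T ∩ S) ∩ T but 1 ∉ (A ∩ S) ∩ T.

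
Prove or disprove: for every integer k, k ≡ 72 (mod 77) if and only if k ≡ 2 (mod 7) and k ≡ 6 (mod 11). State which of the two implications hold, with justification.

(→) Suppose k ≡ 72 (mod 77); write k = 77j + 72. Since 7 ∣ 77, reducing mod 7 gives k ≡ 72 ≡ 2 (mod 7); since 11 ∣ 77, reducing mod 11 gives k ≡ 72 ≡ 6 (mod 11).

(←) Conversely, if k ≡ 2 (mod 7) and k ≡ 6 (mod 11), then by the Chinese remainder theorem k ≡ 72 (mod 77). This is exactly k ≡ 72 (mod 77).

The biconditional holds.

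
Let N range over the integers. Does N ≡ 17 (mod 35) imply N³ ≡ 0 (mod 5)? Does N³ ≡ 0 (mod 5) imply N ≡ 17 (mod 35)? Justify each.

[⇒] This fails: take N = 17. Then 17 ≡ 17 (mod 35), but 17³ = 4913 ≡ 3 (mod 5), not 0.

[⇐] This fails: take N = 0. Then 0³ = 0 ≡ 0 (mod 5), yet 0 ≡ 0 (mod 35), not 17.

(⇒) fails and (⇐) fails.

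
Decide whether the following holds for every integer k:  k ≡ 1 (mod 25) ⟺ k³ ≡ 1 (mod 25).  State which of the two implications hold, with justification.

Both directions hold; the statement is true.

(⇒) Suppose k ≡ 1 (mod 25). Write k = 25j + 1. Then (25j + 1)³ = 15625j³ + 1875j² + 75j + 1 = 25(625j³ + 75j² + 3j) + 1, so k³ ≡ 1 (mod 25).

(⇐) Conversely, suppose k³ ≡ 1 (mod 25). The only residue r in {0, …, 24} with r³ ≡ 1 (mod 25) is r = 1, so k ≡ 1 (mod 25).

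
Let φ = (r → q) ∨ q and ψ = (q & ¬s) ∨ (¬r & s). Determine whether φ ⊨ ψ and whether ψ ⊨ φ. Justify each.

(⇒) fails; (⇐) holds.

Converse. Assume the antecedent. If r is true, the antecedent forces (r = T, s = F, q = T), and (r → q) ∨ q holds there. If r is false, (r → q) ∨ q reduces to true regardless of the other variables. Either way (r → q) ∨ q holds.

Forward direction. This fails. Under r = F, s = F, q = F, the left side is true but the right side is false.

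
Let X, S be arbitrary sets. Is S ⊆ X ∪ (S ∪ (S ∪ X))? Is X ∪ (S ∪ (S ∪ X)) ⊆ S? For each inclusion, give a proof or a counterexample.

Forward inclusion. Let x ∈ S. Then either x ∈ S and x ∉ X; or x ∈ X ∩ S. In each case x ∈ X ∪ (S ∪ (S ∪ X)), so S ⊆ X ∪ (S ∪ (S ∪ X)).

Reverse inclusion. This inclusion fails. Take X = {1}, S = ∅; then 1 ∈ X ∪ (S ∪ (S ∪ X)) but 1 ∉ S.

(⊆) holds; (⊇) fails.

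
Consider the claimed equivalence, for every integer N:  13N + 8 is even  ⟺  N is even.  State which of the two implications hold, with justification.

Both directions hold.

Forward direction. Suppose 13N + 8 is even. Since 13 is odd, 13N and N have the same parity, so 13N + 8 ≡ N + 8 (mod 2). As 8 is even, 13N + 8 is even exactly when N is even. Thus N is even.

Converse. Suppose N is even; write N = 2j. Then 13N + 8 = 13·(2j) + 8 = 2·13j + 8, which is even.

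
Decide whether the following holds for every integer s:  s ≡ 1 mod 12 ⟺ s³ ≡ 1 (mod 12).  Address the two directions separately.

Both implications hold.

[⇒] Suppose s ≡ 1 mod 12. Write s = 12j + 1. Then (12j + 1)³ = 1728j³ + 432j² + 36j + 1 = 12(144j³ + 36j² + 3j) + 1, so s³ ≡ 1 (mod 12).

[⇐] Conversely, suppose s³ ≡ 1 (mod 12). The only residue r in {0, …, 11} with r³ ≡ 1 (mod 12) is r = 1, so s ≡ 1 (mod 12).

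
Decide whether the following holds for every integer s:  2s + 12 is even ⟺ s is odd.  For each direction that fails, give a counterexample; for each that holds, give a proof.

[⇒] This fails: take s = 6. Then 2s + 12 = 24, which is even, yet s = 6 is even, not odd.

[⇐] Suppose s is odd. Since 2 is even, 2s is even for every s, so 2s + 12 has the same parity as 12, which is even. Hence 2s + 12 is even.

(⇒) fails; (⇐) holds.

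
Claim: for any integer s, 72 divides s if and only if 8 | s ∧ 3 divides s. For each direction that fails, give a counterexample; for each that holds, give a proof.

Forward direction. If 72 ∣ s, write s = 72q. Since 72 = 9·8, s = 8·(9q), so 8 ∣ s; and since 72 = 24·3, s = 3·(24q), so 3 ∣ s.

Converse. This fails: take s = 24. Both 8 ∣ 24 and 3 ∣ 24, yet 24 is not a multiple of 72 (since 24 = 0·72 + 24), so 72 ∤ 24.

Not equivalent: only (⇒) holds.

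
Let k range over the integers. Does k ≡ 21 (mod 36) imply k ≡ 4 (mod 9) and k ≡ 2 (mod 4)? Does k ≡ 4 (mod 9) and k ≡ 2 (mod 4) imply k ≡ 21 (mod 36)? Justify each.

(⇒) This fails: k = 21 gives 21 ≡ 21 (mod 36) but 21 ≡ 3 (mod 9), so the conjunction on the right does not hold.

(⇐) This fails: k = 22 satisfies both congruences on the right (22 ≡ 4 mod 9 and 22 ≡ 2 mod 4) yet 22 ≡ 22 (mod 36), not 21.

Neither direction holds.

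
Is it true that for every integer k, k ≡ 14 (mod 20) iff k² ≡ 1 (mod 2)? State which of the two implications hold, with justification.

[⇒] This fails: take k = 14. Then 14 ≡ 14 (mod 20), but 14² = 196 ≡ 0 (mod 2), not 1.

[⇐] This fails: take k = 1. Then 1² = 1 ≡ 1 (mod 2), yet 1 ≡ 1 (mod 20), not 14.

Neither direction holds.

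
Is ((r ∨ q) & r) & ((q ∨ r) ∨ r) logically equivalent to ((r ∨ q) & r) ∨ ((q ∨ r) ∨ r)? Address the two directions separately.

Only the forward implication holds.

(→) Assume the antecedent. If q is true, ((r ∨ q) & r) ∨ ((q ∨ r) ∨ r) reduces to true regardless of the other variables. If q is false, the antecedent forces (q = F, r = T), and ((r ∨ q) & r) ∨ ((q ∨ r) ∨ r) holds there. Either way ((r ∨ q) & r) ∨ ((q ∨ r) ∨ r) holds.

(←) This fails. Under q = T, r = F, the left side is false but the right side is true.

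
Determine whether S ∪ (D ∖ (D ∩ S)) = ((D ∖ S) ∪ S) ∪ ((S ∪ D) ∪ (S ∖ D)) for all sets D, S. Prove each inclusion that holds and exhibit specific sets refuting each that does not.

(⊆) Let x ∈ S ∪ (D ∖ (D ∩ S)). Then either x ∈ D and x ∉ S; or x ∈ S and x ∉ D; or x ∈ D ∩ S. In each case x ∈ ((D ∖ S) ∪ S) ∪ ((S ∪ D) ∪ (S ∖ D)), so S ∪ (D ∖ (D ∩ S)) ⊆ ((D ∖ S) ∪ S) ∪ ((S ∪ D) ∪ (S ∖ D)).

(⊇) Let x ∈ ((D ∖ S) ∪ S) ∪ ((S ∪ D) ∪ (S ∖ D)). Then either x ∈ D and x ∉ S; or x ∈ S and x ∉ D; or x ∈ D ∩ S. In each case x ∈ S ∪ (D ∖ (D ∩ S)), so ((D ∖ S) ∪ S) ∪ ((S ∪ D) ∪ (S ∖ D)) ⊆ S ∪ (D ∖ (D ∩ S)).

Both inclusions hold; the sets are equal.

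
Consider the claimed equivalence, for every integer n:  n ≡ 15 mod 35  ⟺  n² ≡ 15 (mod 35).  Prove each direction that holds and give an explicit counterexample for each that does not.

The forward direction holds; the converse fails.

(⟹) Suppose n ≡ 15 mod 35. Write n = 35j + 15. Then (35j + 15)² = 1225j² + 1050j + 225 = 35(35j² + 30j + 6) + 15, so n² ≡ 15 (mod 35).

(⟸) This fails: take n = 20. Then 20² = 400 ≡ 15 (mod 35), yet 20 ≡ 20 (mod 35), not 15.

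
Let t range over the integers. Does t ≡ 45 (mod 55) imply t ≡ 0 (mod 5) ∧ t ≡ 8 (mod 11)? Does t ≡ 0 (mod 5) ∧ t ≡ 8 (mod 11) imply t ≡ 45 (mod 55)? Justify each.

Neither implication holds.

(⇒) This fails: t = 45 gives 45 ≡ 45 (mod 55) but 45 ≡ 1 (mod 11), so the conjunction on the right does not hold.

(⇐) This fails: t = 30 satisfies both congruences on the right (30 ≡ 0 mod 5 and 30 ≡ 8 mod 11) yet 30 ≡ 30 (mod 55), not 45.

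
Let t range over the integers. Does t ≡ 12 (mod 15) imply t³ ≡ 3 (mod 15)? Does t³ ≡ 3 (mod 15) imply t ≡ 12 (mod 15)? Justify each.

[⇒] Suppose t ≡ 12 (mod 15). Write t = 15j + 12. Then (15j + 12)³ = 3375j³ + 8100j² + 6480j + 1728 = 15(225j³ + 540j² + 432j + 115) + 3, so t³ ≡ 3 (mod 15).

[⇐] Conversely, suppose t³ ≡ 3 (mod 15). The only residue r in {0, …, 14} with r³ ≡ 3 (mod 15) is r = 12, so t ≡ 12 (mod 15).

Both directions hold.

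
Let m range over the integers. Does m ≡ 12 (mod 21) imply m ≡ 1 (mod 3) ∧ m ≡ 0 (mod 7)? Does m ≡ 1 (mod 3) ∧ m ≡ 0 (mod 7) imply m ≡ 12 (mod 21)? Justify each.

(⇒) This fails: m = 12 gives 12 ≡ 12 (mod 21) but 12 ≡ 0 (mod 3), so the conjunction on the right does not hold.

(⇐) This fails: m = 7 satisfies both congruences on the right (7 ≡ 1 mod 3 and 7 ≡ 0 mod 7) yet 7 ≡ 7 (mod 21), not 12.

Neither implication holds.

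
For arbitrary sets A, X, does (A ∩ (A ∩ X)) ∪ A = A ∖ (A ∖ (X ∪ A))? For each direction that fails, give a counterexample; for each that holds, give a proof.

(⊆) Let x ∈ (A ∩ (A ∩ X)) ∪ A. Then either x ∈ A and x ∉ X; or x ∈ A ∩ X. In each case x ∈ A ∖ (A ∖ (X ∪ A)), so (A ∩ (A ∩ X)) ∪ A ⊆ A ∖ (A ∖ (X ∪ A)).

(⊇) Let x ∈ A ∖ (A ∖ (X ∪ A)). Then either x ∈ A and x ∉ X; or x ∈ A ∩ X. In each case x ∈ (A ∩ (A ∩ X)) ∪ A, so A ∖ (A ∖ (X ∪ A)) ⊆ (A ∩ (A ∩ X)) ∪ A.

Both inclusions hold; the sets are equal.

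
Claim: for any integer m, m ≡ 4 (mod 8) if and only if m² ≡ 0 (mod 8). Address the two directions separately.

(→) Suppose m ≡ 4 (mod 8). Write m = 8j + 4. Then (8j + 4)² = 64j² + 64j + 16 = 8(8j² + 8j + 2) + 0, so m² ≡ 0 (mod 8).

(←) This fails: take m = 0. Then 0² = 0 ≡ 0 (mod 8), yet 0 ≡ 0 (mod 8), not 4.

(⇒) holds; (⇐) fails.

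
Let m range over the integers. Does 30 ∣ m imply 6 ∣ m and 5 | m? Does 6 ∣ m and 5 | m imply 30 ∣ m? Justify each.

Both implications hold.

(⇒) If 30 ∣ m, write m = 30q. Since 30 = 5·6, m = 6·(5q), so 6 ∣ m; and since 30 = 6·5, m = 5·(6q), so 5 ∣ m.

(⇐) Suppose 6 ∣ m and 5 ∣ m. Any common multiple of 6 and 5 is a multiple of their lcm; here gcd(6, 5) = 1, so lcm(6, 5) = 6·5 = 30, so 30 ∣ m.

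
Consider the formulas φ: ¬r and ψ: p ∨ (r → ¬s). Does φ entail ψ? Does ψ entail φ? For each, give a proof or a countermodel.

(→) Assume the antecedent. If r is true, the antecedent cannot hold. If r is false, p ∨ (r → ¬s) reduces to true regardless of the other variables. Either way p ∨ (r → ¬s) holds.

(←) This fails. Under r = T, s = F, p = F, the left side is false but the right side is true.

(⇒) holds; (⇐) fails.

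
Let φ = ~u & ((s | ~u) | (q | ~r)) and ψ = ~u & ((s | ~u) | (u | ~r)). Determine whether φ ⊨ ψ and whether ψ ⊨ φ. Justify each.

(⇒) Assume the antecedent. If u is true, the antecedent cannot hold. If u is false, ~u & ((s | ~u) | (u | ~r)) reduces to true regardless of the other variables. Either way ~u & ((s | ~u) | (u | ~r)) holds.

(⇐) Assume the antecedent. If u is true, the antecedent cannot hold. If u is false, ~u & ((s | ~u) | (q | ~r)) reduces to true regardless of the other variables. Either way ~u & ((s | ~u) | (q | ~r)) holds.

Both implications hold.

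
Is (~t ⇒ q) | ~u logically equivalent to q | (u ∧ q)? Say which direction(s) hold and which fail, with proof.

Only the converse holds.

(⟸) Assume the antecedent. If t is true, (~t ⇒ q) | ~u reduces to true regardless of the other variables. If t is false, the antecedent forces (t = F, q = T, u = F) or (t = F, q = T, u = T), and (~t ⇒ q) | ~u holds there. Either way (~t ⇒ q) | ~u holds.

(⟹) This fails. Under t = F, q = F, u = F, the left side is true but the right side is false.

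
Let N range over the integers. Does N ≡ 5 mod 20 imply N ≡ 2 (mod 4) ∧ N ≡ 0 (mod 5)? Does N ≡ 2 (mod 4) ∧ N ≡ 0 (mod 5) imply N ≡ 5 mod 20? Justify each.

(→) This fails: N = 5 gives 5 ≡ 5 (mod 20) but 5 ≡ 1 (mod 4), so the conjunction on the right does not hold.

(←) This fails: N = 10 satisfies both congruences on the right (10 ≡ 2 mod 4 and 10 ≡ 0 mod 5) yet 10 ≡ 10 (mod 20), not 5.

Neither direction holds.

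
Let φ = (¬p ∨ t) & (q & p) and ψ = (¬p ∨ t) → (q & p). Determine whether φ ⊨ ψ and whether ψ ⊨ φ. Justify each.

Only the forward direction holds.

(⇒) Assume the antecedent. If p is true, the antecedent forces (p = T, t = T, q = T), and (¬p ∨ t) → (q & p) holds there. If p is false, the antecedent cannot hold. Either way (¬p ∨ t) → (q & p) holds.

(⇐) This fails. Under p = T, t = F, q = F, the left side is false but the right side is true.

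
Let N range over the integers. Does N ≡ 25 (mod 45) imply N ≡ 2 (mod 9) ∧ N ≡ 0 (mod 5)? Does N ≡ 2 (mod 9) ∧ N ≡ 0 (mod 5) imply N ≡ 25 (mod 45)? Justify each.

Neither implication holds.

[⇒] This fails: N = 25 gives 25 ≡ 25 (mod 45) but 25 ≡ 7 (mod 9), so the conjunction on the right does not hold.

[⇐] This fails: N = 20 satisfies both congruences on the right (20 ≡ 2 mod 9 and 20 ≡ 0 mod 5) yet 20 ≡ 20 (mod 45), not 25.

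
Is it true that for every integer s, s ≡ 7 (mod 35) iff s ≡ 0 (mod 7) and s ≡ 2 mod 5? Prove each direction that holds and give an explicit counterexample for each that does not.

(⇒) Suppose s ≡ 7 (mod 35); write s = 35j + 7. Since 7 ∣ 35, reducing mod 7 gives s ≡ 7 ≡ 0 (mod 7); since 5 ∣ 35, reducing mod 5 gives s ≡ 7 ≡ 2 (mod 5).

(⇐) Conversely, if s ≡ 0 (mod 7) and s ≡ 2 (mod 5), then by the Chinese remainder theorem s ≡ 7 (mod 35). This is exactly s ≡ 7 (mod 35).

Both directions hold.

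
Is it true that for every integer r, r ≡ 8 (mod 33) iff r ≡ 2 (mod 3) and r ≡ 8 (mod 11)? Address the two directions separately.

[⇒] Suppose r ≡ 8 (mod 33); write r = 33j + 8. Since 3 ∣ 33, reducing mod 3 gives r ≡ 8 ≡ 2 (mod 3); since 11 ∣ 33, reducing mod 11 gives r ≡ 8 (mod 11).

[⇐] Conversely, if r ≡ 2 (mod 3) and r ≡ 8 (mod 11), then by the Chinese remainder theorem r ≡ 8 (mod 33). This is exactly r ≡ 8 (mod 33).

Both directions hold.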